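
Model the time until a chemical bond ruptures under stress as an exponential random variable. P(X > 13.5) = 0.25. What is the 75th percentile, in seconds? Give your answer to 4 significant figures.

13.50

e^(−λ·13.5) = 0.25 ⇒ λ = −ln(0.25)/13.5 = 0.102688.
75th percentile: 1 − e^(−λt) = 0.75, t = −ln(0.25)/λ = 13.5 seconds.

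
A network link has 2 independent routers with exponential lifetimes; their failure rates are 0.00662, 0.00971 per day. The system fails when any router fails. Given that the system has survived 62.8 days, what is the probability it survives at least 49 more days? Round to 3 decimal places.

0.449

Time to first failure ~ Exp(Σλ) with Σλ = 0.01633.
By memorylessness, P(T > 62.8+49 | T > 62.8) = P(T > 49) = e^(−0.01633·49) ≈ 0.449.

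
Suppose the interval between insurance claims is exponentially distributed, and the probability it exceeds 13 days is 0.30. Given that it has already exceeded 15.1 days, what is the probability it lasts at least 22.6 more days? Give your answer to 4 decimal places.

0.1233

From e^(−λ·13) = 0.30, λ = −ln(0.30)/13 = 0.0926133.
Memoryless: P(X > 15.1+22.6 | X > 15.1) = P(X > 22.6) = e^(−0.0926133·22.6) ≈ 0.1233.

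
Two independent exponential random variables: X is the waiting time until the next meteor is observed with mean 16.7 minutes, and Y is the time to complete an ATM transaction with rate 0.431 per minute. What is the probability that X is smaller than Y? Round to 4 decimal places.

0.1220

λ_1 = 1/16.7 = 0.0598802, λ_2 = 0.431.
For independent exponentials, P(X < Y) = λ_1/(λ_1+λ_2) = 0.0598802/0.49088 ≈ 0.1220.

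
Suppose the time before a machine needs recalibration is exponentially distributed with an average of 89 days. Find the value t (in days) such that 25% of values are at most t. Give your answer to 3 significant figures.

The rate is λ = 1/89 = 0.011236 per day.
Set 1 − e^(−λt) = 0.25, so t = −ln(0.75)/λ = 0.28768/0.011236 ≈ 25.6037 days.

25.6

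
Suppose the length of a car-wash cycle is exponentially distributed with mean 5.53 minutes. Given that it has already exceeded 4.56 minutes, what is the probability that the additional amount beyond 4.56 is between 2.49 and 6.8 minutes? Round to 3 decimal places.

0.345

The rate is λ = 1/5.53 = 0.180832 per minute.
Memoryless: the residual past 4.56 is again Exp(λ).
P(2.49 < residual < 6.8) = e^(−λ·2.49) − e^(−λ·6.8) = 0.63746 − 0.29239 ≈ 0.345.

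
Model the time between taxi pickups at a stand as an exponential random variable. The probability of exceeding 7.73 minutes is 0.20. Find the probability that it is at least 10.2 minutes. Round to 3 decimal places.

e^(−λ·7.73) = 0.20 ⇒ λ = −ln(0.20)/7.73 = 0.208207.
P(X > 10.2) = e^(−0.208207·10.2) = e^(−2.1237) ≈ 0.120.

0.120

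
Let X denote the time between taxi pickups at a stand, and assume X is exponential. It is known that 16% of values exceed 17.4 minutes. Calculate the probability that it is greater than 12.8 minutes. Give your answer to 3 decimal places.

0.260

e^(−λ·17.4) = 0.16 ⇒ λ = −ln(0.16)/17.4 = 0.105321.
P(X > 12.8) = e^(−0.105321·12.8) = e^(−1.3481) ≈ 0.260.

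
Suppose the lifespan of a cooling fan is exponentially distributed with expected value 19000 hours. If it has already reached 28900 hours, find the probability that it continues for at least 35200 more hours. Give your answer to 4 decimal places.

The rate is λ = 1/19000 = 0.0000526316 per hour.
The exponential is memoryless, so the remaining time is again Exp(λ): the condition X > 28900 is irrelevant.
P(X > 35200) = e^(−1.8526) ≈ 0.1568.

0.1568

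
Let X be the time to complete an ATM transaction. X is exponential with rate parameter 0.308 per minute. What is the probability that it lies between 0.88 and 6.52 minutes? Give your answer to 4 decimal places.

P(0.88 < X < 6.52) = e^(−λ·0.88) − e^(−λ·6.52) = 0.76259 − 0.13424 ≈ 0.6284.

0.6284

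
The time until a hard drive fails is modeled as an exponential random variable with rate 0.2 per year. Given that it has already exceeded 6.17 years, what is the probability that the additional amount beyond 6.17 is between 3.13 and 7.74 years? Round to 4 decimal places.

Memoryless: the residual past 6.17 is again Exp(λ).
P(3.13 < residual < 7.74) = e^(−λ·3.13) − e^(−λ·7.74) = 0.53473 − 0.21267 ≈ 0.3221.

0.3221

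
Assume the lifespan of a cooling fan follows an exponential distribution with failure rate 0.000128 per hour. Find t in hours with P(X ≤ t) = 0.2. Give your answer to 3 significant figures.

Set 1 − e^(−λt) = 0.2, so t = −ln(0.8)/λ = 0.22314/0.000128 ≈ 1743.31 hours.

1740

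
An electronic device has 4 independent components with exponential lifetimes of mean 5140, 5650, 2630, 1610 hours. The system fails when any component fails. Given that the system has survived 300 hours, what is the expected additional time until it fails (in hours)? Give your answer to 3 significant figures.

728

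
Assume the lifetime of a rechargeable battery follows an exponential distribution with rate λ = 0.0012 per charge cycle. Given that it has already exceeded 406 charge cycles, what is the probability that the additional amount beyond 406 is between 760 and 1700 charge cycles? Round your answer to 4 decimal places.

Memoryless: the residual past 406 is again Exp(λ).
P(760 < residual < 1700) = e^(−λ·760) − e^(−λ·1700) = 0.40172 − 0.13003 ≈ 0.2717.

0.2717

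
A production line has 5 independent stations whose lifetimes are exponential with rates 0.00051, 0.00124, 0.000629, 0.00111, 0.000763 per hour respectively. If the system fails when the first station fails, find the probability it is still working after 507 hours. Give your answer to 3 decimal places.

0.116

The time to first failure is exponential with rate Σλ = 0.00051 + 0.00124 + 0.000629 + 0.00111 + 0.000763 = 0.004252.
P(min > 507) = e^(−0.004252·507) = e^(−2.1558) ≈ 0.116.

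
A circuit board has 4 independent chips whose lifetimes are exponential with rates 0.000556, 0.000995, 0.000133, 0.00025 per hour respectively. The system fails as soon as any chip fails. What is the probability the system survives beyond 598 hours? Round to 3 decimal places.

0.315

The time to first failure is exponential with rate Σλ = 0.000556 + 0.000995 + 0.000133 + 0.00025 = 0.001934.
P(min > 598) = e^(−0.001934·598) = e^(−1.1565) ≈ 0.315.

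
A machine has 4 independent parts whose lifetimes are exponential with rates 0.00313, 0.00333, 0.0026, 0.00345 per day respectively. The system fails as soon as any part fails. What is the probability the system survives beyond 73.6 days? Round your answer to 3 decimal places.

0.398

The time to first failure is exponential with rate Σλ = 0.00313 + 0.00333 + 0.0026 + 0.00345 = 0.01251.
P(min > 73.6) = e^(−0.01251·73.6) = e^(−0.92074) ≈ 0.398.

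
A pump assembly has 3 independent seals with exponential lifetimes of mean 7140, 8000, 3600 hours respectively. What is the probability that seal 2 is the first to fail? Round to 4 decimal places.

0.2303

Rates: λ_i = 1/mean_i → 0.000140056, 0.000125, 0.000277778; Σλ = 0.000542834.
P(seal 2 first) = λ_2/Σλ = 0.000125/0.000542834 ≈ 0.2303.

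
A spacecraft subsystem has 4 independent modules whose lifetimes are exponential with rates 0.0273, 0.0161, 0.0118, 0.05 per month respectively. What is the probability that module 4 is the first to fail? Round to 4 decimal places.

0.4753

The time to first failure is exponential with rate Σλ = 0.0273 + 0.0161 + 0.0118 + 0.05 = 0.1052.
P(module 4 first) = λ_4/Σλ = 0.05/0.1052 ≈ 0.4753.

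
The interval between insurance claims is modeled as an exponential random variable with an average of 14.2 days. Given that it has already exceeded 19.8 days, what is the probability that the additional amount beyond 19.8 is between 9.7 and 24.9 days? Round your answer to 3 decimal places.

0.332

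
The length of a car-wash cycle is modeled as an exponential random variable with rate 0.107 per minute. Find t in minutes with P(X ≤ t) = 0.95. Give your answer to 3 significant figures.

Set 1 − e^(−λt) = 0.95, so t = −ln(0.05)/λ = 2.9957/0.107 ≈ 27.9975 minutes.

28.0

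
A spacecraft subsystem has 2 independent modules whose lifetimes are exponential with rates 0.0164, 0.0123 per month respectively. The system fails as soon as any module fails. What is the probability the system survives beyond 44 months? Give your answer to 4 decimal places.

The time to first failure is exponential with rate Σλ = 0.0164 + 0.0123 = 0.0287.
P(min > 44) = e^(−0.0287·44) = e^(−1.2628) ≈ 0.2829.

0.2829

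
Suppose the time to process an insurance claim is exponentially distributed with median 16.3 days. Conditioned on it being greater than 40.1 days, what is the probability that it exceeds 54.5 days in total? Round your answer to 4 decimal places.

0.5421

For an exponential, median = ln(2)/λ, so λ = ln 2 / 16.3 = 0.0425244 per day.
The exponential is memoryless, so the remaining time is again Exp(λ): the condition X > 40.1 is irrelevant.
P(X > 14.4) = e^(−0.61235) ≈ 0.5421.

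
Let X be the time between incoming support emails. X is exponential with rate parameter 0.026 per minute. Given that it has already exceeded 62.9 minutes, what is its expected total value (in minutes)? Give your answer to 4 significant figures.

101.4

By memorylessness, E[X | X > 62.9] = 62.9 + 1/λ = 62.9 + 38.4615 = 101.362 minutes.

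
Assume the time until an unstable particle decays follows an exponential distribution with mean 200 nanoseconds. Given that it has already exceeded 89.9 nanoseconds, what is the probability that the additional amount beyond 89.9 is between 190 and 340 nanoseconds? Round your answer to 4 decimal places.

0.2041

The rate is λ = 1/200 = 0.005 per nanosecond.
Memoryless: the residual past 89.9 is again Exp(λ).
P(190 < residual < 340) = e^(−λ·190) − e^(−λ·340) = 0.38674 − 0.18268 ≈ 0.2041.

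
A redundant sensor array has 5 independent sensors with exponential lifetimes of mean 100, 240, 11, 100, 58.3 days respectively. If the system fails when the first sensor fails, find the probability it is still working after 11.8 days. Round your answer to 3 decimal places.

The first failure time is exponential with rate Σλ_i = 1/100 + 1/240 + 1/11 + 1/100 + 1/58.3 = 0.132228 per day.
P(min > 11.8) = e^(−0.132228·11.8) = e^(−1.5603) ≈ 0.210.

0.210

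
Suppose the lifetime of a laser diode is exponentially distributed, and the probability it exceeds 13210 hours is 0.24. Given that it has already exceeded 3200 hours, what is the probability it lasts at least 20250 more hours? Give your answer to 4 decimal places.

0.1122

From e^(−λ·13210) = 0.24, λ = −ln(0.24)/13210 = 0.000108033.
Memoryless: P(X > 3200+20250 | X > 3200) = P(X > 20250) = e^(−0.000108033·20250) ≈ 0.1122.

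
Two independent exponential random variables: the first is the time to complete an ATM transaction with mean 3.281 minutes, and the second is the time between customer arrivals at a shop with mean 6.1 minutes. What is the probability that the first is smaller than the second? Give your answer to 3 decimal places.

0.650

λ_1 = 1/3.281 = 0.304785, λ_2 = 1/6.1 = 0.163934.
For independent exponentials, P(the first < the second) = λ_1/(λ_1+λ_2) = 0.304785/0.46872 ≈ 0.650.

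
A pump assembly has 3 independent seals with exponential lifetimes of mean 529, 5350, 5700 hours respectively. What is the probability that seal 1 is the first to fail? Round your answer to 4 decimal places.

0.8391

Rates: λ_i = 1/mean_i → 0.00189036, 0.000186916, 0.000175439; Σλ = 0.00225271.
P(seal 1 first) = λ_1/Σλ = 0.00189036/0.00225271 ≈ 0.8391.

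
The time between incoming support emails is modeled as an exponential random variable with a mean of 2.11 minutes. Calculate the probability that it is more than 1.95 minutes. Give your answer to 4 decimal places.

The rate is λ = 1/2.11 = 0.473934 per minute.
P(X > 1.95) = e^(−λ·1.95) = e^(−0.92417) ≈ 0.3969.

0.3969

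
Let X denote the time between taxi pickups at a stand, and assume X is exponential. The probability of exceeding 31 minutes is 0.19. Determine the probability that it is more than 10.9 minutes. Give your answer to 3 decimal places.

0.558

e^(−λ·31) = 0.19 ⇒ λ = −ln(0.19)/31 = 0.053572.
P(X > 10.9) = e^(−0.053572·10.9) = e^(−0.58393) ≈ 0.558.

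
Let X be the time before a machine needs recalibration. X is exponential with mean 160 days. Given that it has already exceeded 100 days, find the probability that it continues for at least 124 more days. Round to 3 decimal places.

The rate is λ = 1/160 = 0.00625 per day.
The exponential is memoryless, so the remaining time is again Exp(λ): the condition X > 100 is irrelevant.
P(X > 124) = e^(−0.775) ≈ 0.461.

0.461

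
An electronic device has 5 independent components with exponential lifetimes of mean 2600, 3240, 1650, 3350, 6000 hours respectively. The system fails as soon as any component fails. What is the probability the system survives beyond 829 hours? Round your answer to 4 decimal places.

0.2316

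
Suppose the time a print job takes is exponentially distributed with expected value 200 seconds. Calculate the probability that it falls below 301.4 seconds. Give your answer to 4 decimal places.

The rate is λ = 1/200 = 0.005 per second.
P(X ≤ 301.4) = 1 − e^(−λ·301.4) = 1 − e^(−1.507) ≈ 0.7784.

0.7784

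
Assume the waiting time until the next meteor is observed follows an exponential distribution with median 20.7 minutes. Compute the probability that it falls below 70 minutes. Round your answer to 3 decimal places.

0.904

For an exponential, median = ln(2)/λ, so λ = ln 2 / 20.7 = 0.0334854 per minute.
P(X ≤ 70) = 1 − e^(−λ·70) = 1 − e^(−2.344) ≈ 0.904.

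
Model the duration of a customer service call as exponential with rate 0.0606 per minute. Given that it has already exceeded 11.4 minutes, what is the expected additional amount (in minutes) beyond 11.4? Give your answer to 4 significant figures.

By memorylessness, the remaining amount past any threshold is again Exp(λ) with mean 1/λ = 16.5017 minutes.

16.50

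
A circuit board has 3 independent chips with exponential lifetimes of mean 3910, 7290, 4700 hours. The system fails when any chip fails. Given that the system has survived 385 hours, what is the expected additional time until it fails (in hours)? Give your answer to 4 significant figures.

1651

First-failure rate Σλ = 1/3910 + 1/7290 + 1/4700 = 0.000605695.
By memorylessness the expected residual is 1/Σλ = 1651 hours, regardless of the 385 already elapsed.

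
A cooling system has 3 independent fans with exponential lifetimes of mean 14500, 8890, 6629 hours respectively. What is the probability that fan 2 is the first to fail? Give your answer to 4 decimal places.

0.3385

Rates: λ_i = 1/mean_i → 0.0000689655, 0.000112486, 0.000150852; Σλ = 0.000332304.
P(fan 2 first) = λ_2/Σλ = 0.000112486/0.000332304 ≈ 0.3385.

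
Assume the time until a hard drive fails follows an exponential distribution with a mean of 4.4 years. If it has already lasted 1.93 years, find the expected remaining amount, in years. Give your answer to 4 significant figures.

The rate is λ = 1/4.4 = 0.227273 per year.
By memorylessness, the remaining amount past any threshold is again Exp(λ) with mean 1/λ = 4.4 years.

4.400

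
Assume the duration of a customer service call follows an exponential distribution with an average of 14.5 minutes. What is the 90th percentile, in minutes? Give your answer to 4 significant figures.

The rate is λ = 1/14.5 = 0.0689655 per minute.
Set 1 − e^(−λt) = 0.9, so t = −ln(0.1)/λ = 2.3026/0.0689655 ≈ 33.3875 minutes.

33.39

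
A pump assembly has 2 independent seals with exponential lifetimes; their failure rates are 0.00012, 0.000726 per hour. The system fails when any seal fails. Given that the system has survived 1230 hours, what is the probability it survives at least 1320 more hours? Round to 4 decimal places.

0.3274

Time to first failure ~ Exp(Σλ) with Σλ = 0.000846.
By memorylessness, P(T > 1230+1320 | T > 1230) = P(T > 1320) = e^(−0.000846·1320) ≈ 0.3274.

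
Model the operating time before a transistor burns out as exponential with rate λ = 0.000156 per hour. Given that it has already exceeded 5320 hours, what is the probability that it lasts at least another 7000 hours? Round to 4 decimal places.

0.3355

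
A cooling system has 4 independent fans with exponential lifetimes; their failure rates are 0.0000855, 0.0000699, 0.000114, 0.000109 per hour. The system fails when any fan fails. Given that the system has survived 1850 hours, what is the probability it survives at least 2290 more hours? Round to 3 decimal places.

Time to first failure ~ Exp(Σλ) with Σλ = 0.0003784.
By memorylessness, P(T > 1850+2290 | T > 1850) = P(T > 2290) = e^(−0.0003784·2290) ≈ 0.420.

0.420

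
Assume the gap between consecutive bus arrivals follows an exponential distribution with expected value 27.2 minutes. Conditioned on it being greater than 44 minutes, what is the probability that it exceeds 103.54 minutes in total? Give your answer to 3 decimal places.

0.112

The rate is λ = 1/27.2 = 0.0367647 per minute.
P(X > s+t | X > s) = e^(−λ(s+t))/e^(−λs) = e^(−λt), independent of s = 44.
P(X > 59.54) = e^(−2.189) ≈ 0.112.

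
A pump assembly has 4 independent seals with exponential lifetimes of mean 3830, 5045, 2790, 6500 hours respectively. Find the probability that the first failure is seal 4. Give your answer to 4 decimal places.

Rates: λ_i = 1/mean_i → 0.000261097, 0.000198216, 0.000358423, 0.000153846; Σλ = 0.000971582.
P(seal 4 first) = λ_4/Σλ = 0.000153846/0.000971582 ≈ 0.1583.

0.1583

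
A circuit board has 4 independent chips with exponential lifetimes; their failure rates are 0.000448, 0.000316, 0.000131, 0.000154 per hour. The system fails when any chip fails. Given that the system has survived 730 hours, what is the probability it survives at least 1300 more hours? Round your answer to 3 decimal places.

0.256

Time to first failure ~ Exp(Σλ) with Σλ = 0.001049.
By memorylessness, P(T > 730+1300 | T > 730) = P(T > 1300) = e^(−0.001049·1300) ≈ 0.256.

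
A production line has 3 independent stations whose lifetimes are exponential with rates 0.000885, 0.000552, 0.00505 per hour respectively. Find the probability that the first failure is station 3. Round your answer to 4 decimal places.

The time to first failure is exponential with rate Σλ = 0.000885 + 0.000552 + 0.00505 = 0.006487.
P(station 3 first) = λ_3/Σλ = 0.00505/0.006487 ≈ 0.7785.

0.7785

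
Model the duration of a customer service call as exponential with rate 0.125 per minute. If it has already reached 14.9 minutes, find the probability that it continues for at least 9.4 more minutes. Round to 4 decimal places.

0.3088

By the memoryless property, P(X > 14.9+9.4 | X > 14.9) = P(X > 9.4).
P(X > 9.4) = e^(−1.175) ≈ 0.3088.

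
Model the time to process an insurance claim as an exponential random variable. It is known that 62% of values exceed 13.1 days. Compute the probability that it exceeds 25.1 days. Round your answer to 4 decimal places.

0.4001

e^(−λ·13.1) = 0.62 ⇒ λ = −ln(0.62)/13.1 = 0.0364913.
P(X > 25.1) = e^(−0.0364913·25.1) = e^(−0.91593) ≈ 0.4001.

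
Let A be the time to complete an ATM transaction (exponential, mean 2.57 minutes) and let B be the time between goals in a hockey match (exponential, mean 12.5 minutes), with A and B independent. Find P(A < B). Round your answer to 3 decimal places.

0.829

λ_1 = 1/2.57 = 0.389105, λ_2 = 1/12.5 = 0.08.
For independent exponentials, P(A < B) = λ_1/(λ_1+λ_2) = 0.389105/0.469105 ≈ 0.829.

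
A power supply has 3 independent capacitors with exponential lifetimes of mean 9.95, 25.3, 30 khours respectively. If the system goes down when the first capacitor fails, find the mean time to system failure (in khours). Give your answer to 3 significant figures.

The first failure time is exponential with rate Σλ_i = 1/9.95 + 1/25.3 + 1/30 = 0.173362 per khour.
E[min] = 1/Σλ = 1/0.173362 = 5.76829 khours.

5.77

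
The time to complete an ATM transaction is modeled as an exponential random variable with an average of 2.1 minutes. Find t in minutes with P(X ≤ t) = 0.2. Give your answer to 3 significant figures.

0.469

The rate is λ = 1/2.1 = 0.47619 per minute.
Set 1 − e^(−λt) = 0.2, so t = −ln(0.8)/λ = 0.22314/0.47619 ≈ 0.468601 minutes.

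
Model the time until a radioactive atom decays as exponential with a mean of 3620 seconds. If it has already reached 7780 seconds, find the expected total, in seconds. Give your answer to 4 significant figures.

11400

The rate is λ = 1/3620 = 0.000276243 per second.
By memorylessness, E[X | X > 7780] = 7780 + 1/λ = 7780 + 3620 = 11400 seconds.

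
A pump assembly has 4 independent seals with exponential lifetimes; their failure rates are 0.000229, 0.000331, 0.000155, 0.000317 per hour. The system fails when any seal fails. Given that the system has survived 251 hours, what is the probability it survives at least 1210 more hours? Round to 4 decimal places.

Time to first failure ~ Exp(Σλ) with Σλ = 0.001032.
By memorylessness, P(T > 251+1210 | T > 251) = P(T > 1210) = e^(−0.001032·1210) ≈ 0.2869.

0.2869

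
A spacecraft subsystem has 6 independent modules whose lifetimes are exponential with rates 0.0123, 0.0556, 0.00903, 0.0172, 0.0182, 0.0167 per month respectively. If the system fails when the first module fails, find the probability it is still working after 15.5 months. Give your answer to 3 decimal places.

0.135

The time to first failure is exponential with rate Σλ = 0.0123 + 0.0556 + 0.00903 + 0.0172 + 0.0182 + 0.0167 = 0.12903.
P(min > 15.5) = e^(−0.12903·15.5) = e^(−2) ≈ 0.135.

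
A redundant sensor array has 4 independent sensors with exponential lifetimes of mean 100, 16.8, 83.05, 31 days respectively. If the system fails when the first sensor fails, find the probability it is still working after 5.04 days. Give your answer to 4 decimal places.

0.5635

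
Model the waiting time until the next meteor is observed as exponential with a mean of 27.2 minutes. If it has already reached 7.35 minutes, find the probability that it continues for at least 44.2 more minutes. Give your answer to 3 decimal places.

The rate is λ = 1/27.2 = 0.0367647 per minute.
P(X > s+t | X > s) = e^(−λ(s+t))/e^(−λs) = e^(−λt), independent of s = 7.35.
P(X > 44.2) = e^(−1.625) ≈ 0.197.

0.197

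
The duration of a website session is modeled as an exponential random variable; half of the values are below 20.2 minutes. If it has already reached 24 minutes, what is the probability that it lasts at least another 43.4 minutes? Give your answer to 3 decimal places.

0.226

For an exponential, median = ln(2)/λ, so λ = ln 2 / 20.2 = 0.0343142 per minute.
The exponential is memoryless, so the remaining time is again Exp(λ): the condition X > 24 is irrelevant.
P(X > 43.4) = e^(−1.4892) ≈ 0.226.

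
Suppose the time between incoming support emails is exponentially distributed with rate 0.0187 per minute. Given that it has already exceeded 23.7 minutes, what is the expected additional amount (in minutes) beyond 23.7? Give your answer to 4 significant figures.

53.48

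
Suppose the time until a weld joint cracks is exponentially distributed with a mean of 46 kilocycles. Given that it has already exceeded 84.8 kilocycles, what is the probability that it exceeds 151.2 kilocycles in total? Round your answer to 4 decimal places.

0.2361

The rate is λ = 1/46 = 0.0217391 per kilocycle.
By the memoryless property, P(X > 84.8+66.4 | X > 84.8) = P(X > 66.4).
P(X > 66.4) = e^(−1.4435) ≈ 0.2361.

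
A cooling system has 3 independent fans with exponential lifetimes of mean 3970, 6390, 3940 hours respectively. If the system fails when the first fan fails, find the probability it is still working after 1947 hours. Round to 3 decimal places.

0.275

The first failure time is exponential with rate Σλ_i = 1/3970 + 1/6390 + 1/3940 = 0.000662191 per hour.
P(min > 1947) = e^(−0.000662191·1947) = e^(−1.2893) ≈ 0.275.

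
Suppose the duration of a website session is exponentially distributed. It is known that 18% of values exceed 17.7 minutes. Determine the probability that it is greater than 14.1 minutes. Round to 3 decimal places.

0.255

e^(−λ·17.7) = 0.18 ⇒ λ = −ln(0.18)/17.7 = 0.0968813.
P(X > 14.1) = e^(−0.0968813·14.1) = e^(−1.366) ≈ 0.255.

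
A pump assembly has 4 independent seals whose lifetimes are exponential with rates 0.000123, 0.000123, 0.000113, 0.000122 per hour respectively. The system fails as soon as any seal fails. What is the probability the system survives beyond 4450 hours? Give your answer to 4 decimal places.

The time to first failure is exponential with rate Σλ = 0.000123 + 0.000123 + 0.000113 + 0.000122 = 0.000481.
P(min > 4450) = e^(−0.000481·4450) = e^(−2.1404) ≈ 0.1176.

0.1176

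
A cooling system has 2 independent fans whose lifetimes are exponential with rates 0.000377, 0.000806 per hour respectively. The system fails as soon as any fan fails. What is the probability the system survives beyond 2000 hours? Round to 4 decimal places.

0.0939

The time to first failure is exponential with rate Σλ = 0.000377 + 0.000806 = 0.001183.
P(min > 2000) = e^(−0.001183·2000) = e^(−2.366) ≈ 0.0939.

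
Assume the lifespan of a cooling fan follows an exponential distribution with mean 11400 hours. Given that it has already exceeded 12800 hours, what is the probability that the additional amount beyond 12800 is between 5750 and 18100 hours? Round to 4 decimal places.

0.3995

The rate is λ = 1/11400 = 0.0000877193 per hour.
Memoryless: the residual past 12800 is again Exp(λ).
P(5750 < residual < 18100) = e^(−λ·5750) − e^(−λ·18100) = 0.60388 − 0.20439 ≈ 0.3995.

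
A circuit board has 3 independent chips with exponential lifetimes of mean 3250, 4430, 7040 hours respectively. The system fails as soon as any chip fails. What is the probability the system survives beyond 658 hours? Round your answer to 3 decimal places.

The first failure time is exponential with rate Σλ_i = 1/3250 + 1/4430 + 1/7040 = 0.000675471 per hour.
P(min > 658) = e^(−0.000675471·658) = e^(−0.44446) ≈ 0.641.

0.641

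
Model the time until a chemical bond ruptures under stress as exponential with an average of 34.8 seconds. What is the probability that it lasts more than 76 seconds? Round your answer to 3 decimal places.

0.113

The rate is λ = 1/34.8 = 0.0287356 per second.
P(X > 76) = e^(−λ·76) = e^(−2.1839) ≈ 0.113.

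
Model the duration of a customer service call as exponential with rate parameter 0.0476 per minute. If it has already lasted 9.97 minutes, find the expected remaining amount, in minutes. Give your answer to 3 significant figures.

By memorylessness, the remaining amount past any threshold is again Exp(λ) with mean 1/λ = 21.0084 minutes.

21.0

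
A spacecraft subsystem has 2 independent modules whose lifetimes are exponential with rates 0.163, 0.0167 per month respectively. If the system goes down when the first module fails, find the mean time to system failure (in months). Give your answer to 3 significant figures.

5.56

The time to first failure is exponential with rate Σλ = 0.163 + 0.0167 = 0.1797.
E[min] = 1/Σλ = 1/0.1797 = 5.56483 months.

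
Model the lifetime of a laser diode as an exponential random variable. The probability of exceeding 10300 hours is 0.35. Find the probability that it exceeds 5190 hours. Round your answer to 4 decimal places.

0.5892

e^(−λ·10300) = 0.35 ⇒ λ = −ln(0.35)/10300 = 0.000101924.
P(X > 5190) = e^(−0.000101924·5190) = e^(−0.52899) ≈ 0.5892.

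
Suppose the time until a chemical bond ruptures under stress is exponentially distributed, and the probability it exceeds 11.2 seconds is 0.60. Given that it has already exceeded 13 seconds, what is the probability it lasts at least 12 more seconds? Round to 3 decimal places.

0.579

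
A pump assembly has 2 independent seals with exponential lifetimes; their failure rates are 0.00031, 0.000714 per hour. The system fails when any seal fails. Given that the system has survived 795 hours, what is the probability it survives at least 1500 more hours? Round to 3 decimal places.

0.215

Time to first failure ~ Exp(Σλ) with Σλ = 0.001024.
By memorylessness, P(T > 795+1500 | T > 795) = P(T > 1500) = e^(−0.001024·1500) ≈ 0.215.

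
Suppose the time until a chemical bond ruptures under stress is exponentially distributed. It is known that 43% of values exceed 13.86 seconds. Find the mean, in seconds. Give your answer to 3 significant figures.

e^(−λ·13.86) = 0.43 ⇒ λ = −ln(0.43)/13.86 = 0.0608925.
Mean = 1/λ = 16.4224 seconds.

16.4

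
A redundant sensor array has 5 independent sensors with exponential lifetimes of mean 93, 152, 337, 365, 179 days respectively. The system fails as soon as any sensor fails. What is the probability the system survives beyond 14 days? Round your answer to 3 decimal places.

0.670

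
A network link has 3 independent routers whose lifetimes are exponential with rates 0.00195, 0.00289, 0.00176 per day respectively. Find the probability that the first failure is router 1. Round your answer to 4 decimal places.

The time to first failure is exponential with rate Σλ = 0.00195 + 0.00289 + 0.00176 = 0.0066.
P(router 1 first) = λ_1/Σλ = 0.00195/0.0066 ≈ 0.2955.

0.2955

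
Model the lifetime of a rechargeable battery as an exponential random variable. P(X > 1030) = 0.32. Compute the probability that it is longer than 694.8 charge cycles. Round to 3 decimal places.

0.464

e^(−λ·1030) = 0.32 ⇒ λ = −ln(0.32)/1030 = 0.00110625.
P(X > 694.8) = e^(−0.00110625·694.8) = e^(−0.76862) ≈ 0.464.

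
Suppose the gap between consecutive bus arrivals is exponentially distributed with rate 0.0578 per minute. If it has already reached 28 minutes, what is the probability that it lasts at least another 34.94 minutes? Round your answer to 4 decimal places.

0.1327

P(X > s+t | X > s) = e^(−λ(s+t))/e^(−λs) = e^(−λt), independent of s = 28.
P(X > 34.94) = e^(−2.0195) ≈ 0.1327.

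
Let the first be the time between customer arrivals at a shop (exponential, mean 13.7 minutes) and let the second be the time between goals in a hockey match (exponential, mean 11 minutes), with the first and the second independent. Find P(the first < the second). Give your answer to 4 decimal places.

0.4453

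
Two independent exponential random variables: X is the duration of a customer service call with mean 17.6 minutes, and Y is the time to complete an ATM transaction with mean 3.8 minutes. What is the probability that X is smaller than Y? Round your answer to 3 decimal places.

0.178

λ_1 = 1/17.6 = 0.0568182, λ_2 = 1/3.8 = 0.263158.
For independent exponentials, P(X < Y) = λ_1/(λ_1+λ_2) = 0.0568182/0.319976 ≈ 0.178.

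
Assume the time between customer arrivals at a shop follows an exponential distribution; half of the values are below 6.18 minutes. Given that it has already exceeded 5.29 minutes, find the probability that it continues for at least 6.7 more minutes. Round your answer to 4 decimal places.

For an exponential, median = ln(2)/λ, so λ = ln 2 / 6.18 = 0.11216 per minute.
By the memoryless property, P(X > 5.29+6.7 | X > 5.29) = P(X > 6.7).
P(X > 6.7) = e^(−0.75147) ≈ 0.4717.

0.4717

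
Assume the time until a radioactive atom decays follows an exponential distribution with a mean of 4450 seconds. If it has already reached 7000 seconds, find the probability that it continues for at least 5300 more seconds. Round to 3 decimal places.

0.304

The rate is λ = 1/4450 = 0.000224719 per second.
P(X > s+t | X > s) = e^(−λ(s+t))/e^(−λs) = e^(−λt), independent of s = 7000.
P(X > 5300) = e^(−1.191) ≈ 0.304.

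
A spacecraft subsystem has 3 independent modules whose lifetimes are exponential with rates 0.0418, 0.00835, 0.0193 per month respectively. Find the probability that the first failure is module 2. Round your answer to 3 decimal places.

The time to first failure is exponential with rate Σλ = 0.0418 + 0.00835 + 0.0193 = 0.06945.
P(module 2 first) = λ_2/Σλ = 0.00835/0.06945 ≈ 0.120.

0.120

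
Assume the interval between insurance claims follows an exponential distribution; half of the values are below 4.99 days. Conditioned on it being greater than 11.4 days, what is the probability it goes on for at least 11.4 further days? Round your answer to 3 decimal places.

0.205

For an exponential, median = ln(2)/λ, so λ = ln 2 / 4.99 = 0.138907 per day.
By the memoryless property, P(X > 11.4+11.4 | X > 11.4) = P(X > 11.4).
P(X > 11.4) = e^(−1.5835) ≈ 0.205.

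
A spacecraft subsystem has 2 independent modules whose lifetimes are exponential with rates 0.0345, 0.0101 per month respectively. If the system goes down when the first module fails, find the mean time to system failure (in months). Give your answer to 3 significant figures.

22.4

The time to first failure is exponential with rate Σλ = 0.0345 + 0.0101 = 0.0446.
E[min] = 1/Σλ = 1/0.0446 = 22.4215 months.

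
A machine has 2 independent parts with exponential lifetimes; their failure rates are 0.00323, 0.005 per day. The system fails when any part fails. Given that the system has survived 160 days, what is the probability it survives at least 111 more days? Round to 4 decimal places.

Time to first failure ~ Exp(Σλ) with Σλ = 0.00823.
By memorylessness, P(T > 160+111 | T > 160) = P(T > 111) = e^(−0.00823·111) ≈ 0.4011.

0.4011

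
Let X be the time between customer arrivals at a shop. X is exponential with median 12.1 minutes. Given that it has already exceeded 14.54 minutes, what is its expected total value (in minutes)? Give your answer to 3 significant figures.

32.0

For an exponential, median = ln(2)/λ, so λ = ln 2 / 12.1 = 0.0572849 per minute.
By memorylessness, E[X | X > 14.54] = 14.54 + 1/λ = 14.54 + 17.4566 = 31.9966 minutes.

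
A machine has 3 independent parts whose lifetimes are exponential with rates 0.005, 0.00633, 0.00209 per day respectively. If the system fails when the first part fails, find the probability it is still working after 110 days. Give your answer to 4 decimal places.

0.2285

The time to first failure is exponential with rate Σλ = 0.005 + 0.00633 + 0.00209 = 0.01342.
P(min > 110) = e^(−0.01342·110) = e^(−1.4762) ≈ 0.2285.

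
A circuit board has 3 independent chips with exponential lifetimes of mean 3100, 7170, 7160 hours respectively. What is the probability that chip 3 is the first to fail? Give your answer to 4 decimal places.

0.2321

Rates: λ_i = 1/mean_i → 0.000322581, 0.00013947, 0.000139665; Σλ = 0.000601715.
P(chip 3 first) = λ_3/Σλ = 0.000139665/0.000601715 ≈ 0.2321.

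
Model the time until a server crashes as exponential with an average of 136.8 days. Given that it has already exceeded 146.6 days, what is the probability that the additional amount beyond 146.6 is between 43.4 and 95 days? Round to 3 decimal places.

0.229

The rate is λ = 1/136.8 = 0.00730994 per day.
Memoryless: the residual past 146.6 is again Exp(λ).
P(43.4 < residual < 95) = e^(−λ·43.4) − e^(−λ·95) = 0.72815 − 0.49935 ≈ 0.229.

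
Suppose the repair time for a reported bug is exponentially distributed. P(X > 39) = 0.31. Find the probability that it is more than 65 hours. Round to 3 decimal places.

0.142

e^(−λ·39) = 0.31 ⇒ λ = −ln(0.31)/39 = 0.0300303.
P(X > 65) = e^(−0.0300303·65) = e^(−1.952) ≈ 0.142.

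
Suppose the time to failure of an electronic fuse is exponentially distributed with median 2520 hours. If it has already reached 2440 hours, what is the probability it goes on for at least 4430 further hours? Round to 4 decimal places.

0.2957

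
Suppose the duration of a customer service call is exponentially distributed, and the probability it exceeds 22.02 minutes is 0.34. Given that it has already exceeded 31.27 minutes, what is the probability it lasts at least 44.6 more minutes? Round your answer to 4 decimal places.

0.1125

From e^(−λ·22.02) = 0.34, λ = −ln(0.34)/22.02 = 0.0489923.
Memoryless: P(X > 31.27+44.6 | X > 31.27) = P(X > 44.6) = e^(−0.0489923·44.6) ≈ 0.1125.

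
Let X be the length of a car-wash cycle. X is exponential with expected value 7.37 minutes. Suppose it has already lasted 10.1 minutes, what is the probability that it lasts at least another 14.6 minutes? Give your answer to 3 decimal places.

0.138

The rate is λ = 1/7.37 = 0.135685 per minute.
The exponential is memoryless, so the remaining time is again Exp(λ): the condition X > 10.1 is irrelevant.
P(X > 14.6) = e^(−1.981) ≈ 0.138.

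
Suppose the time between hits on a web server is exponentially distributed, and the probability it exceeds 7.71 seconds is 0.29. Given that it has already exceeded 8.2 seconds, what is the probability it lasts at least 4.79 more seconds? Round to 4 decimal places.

From e^(−λ·7.71) = 0.29, λ = −ln(0.29)/7.71 = 0.160554.
Memoryless: P(X > 8.2+4.79 | X > 8.2) = P(X > 4.79) = e^(−0.160554·4.79) ≈ 0.4635.

0.4635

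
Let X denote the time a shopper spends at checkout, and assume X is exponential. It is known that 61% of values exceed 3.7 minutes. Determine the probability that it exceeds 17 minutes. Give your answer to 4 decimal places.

0.1032

e^(−λ·3.7) = 0.61 ⇒ λ = −ln(0.61)/3.7 = 0.133594.
P(X > 17) = e^(−0.133594·17) = e^(−2.2711) ≈ 0.1032.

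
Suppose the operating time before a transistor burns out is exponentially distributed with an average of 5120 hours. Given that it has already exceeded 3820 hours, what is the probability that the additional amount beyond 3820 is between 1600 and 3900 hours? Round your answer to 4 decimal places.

0.2648

The rate is λ = 1/5120 = 0.000195313 per hour.
Memoryless: the residual past 3820 is again Exp(λ).
P(1600 < residual < 3900) = e^(−λ·1600) − e^(−λ·3900) = 0.73162 − 0.46686 ≈ 0.2648.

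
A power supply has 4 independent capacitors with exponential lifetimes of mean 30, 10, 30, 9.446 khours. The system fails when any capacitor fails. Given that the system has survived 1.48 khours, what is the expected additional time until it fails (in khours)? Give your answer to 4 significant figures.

3.669

First-failure rate Σλ = 1/30 + 1/10 + 1/30 + 1/9.446 = 0.272532.
By memorylessness the expected residual is 1/Σλ = 3.6693 khours, regardless of the 1.48 already elapsed.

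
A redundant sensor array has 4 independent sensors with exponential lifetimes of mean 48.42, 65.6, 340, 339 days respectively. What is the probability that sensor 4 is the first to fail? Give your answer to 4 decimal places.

0.0706

Rates: λ_i = 1/mean_i → 0.0206526, 0.0152439, 0.00294118, 0.00294985; Σλ = 0.0417876.
P(sensor 4 first) = λ_4/Σλ = 0.00294985/0.0417876 ≈ 0.0706.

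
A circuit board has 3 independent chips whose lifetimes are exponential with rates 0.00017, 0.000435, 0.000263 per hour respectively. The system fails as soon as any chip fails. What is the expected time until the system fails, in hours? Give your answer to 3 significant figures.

1150

The time to first failure is exponential with rate Σλ = 0.00017 + 0.000435 + 0.000263 = 0.000868.
E[min] = 1/Σλ = 1/0.000868 = 1152.07 hours.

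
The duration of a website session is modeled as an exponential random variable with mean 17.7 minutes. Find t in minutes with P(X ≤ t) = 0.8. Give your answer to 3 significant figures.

The rate is λ = 1/17.7 = 0.0564972 per minute.
Set 1 − e^(−λt) = 0.8, so t = −ln(0.2)/λ = 1.6094/0.0564972 ≈ 28.4871 minutes.

28.5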